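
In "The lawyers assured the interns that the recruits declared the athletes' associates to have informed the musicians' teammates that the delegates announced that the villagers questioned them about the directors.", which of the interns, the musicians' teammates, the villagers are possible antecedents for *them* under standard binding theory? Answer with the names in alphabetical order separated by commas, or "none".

the interns, the musicians' teammates

*them* is a pronoun; Principle B requires it to be free in its binding domain — the clause headed by 'questioned'.
— the interns: object of the matrix clause; c-commands the pronoun but lies outside its binding domain — allowed.
— the musicians' teammates: object of the clause headed by 'informed'; c-commands the pronoun but lies outside its binding domain — allowed.
— the villagers: subject of the clause headed by 'questioned'; c-commands the pronoun within its binding domain — blocked (Principle B).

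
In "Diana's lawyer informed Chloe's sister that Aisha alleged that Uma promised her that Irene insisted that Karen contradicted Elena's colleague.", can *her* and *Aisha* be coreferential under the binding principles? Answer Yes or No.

Yes

*Aisha* is an R-expression; Principle C requires it to be free (not bound by any c-commanding expression).
— her: object of the clause headed by 'promised'; the pronoun does not c-command the R-expression — coreference allowed.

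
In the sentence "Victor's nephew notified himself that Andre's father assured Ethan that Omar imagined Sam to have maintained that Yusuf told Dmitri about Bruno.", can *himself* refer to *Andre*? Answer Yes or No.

*himself* is a reflexive; Principle A requires it to be bound within its binding domain — the matrix clause.
— Andre: possessor inside the subject DP of the clause headed by 'assured'; does not c-command the reflexive — cannot bind it (Principle A).

No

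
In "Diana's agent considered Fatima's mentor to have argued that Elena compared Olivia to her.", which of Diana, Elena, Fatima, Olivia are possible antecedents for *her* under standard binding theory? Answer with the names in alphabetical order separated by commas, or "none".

*her* is a pronoun; Principle B requires it to be free in its binding domain — the clause headed by 'compared'.
— Diana: possessor inside the subject DP of the matrix clause; does not c-command the pronoun — Principle B does not apply; allowed.
— Elena: subject of the clause headed by 'compared'; c-commands the pronoun within its binding domain — blocked (Principle B).
— Fatima: possessor inside the subject DP of the clause headed by 'argued'; does not c-command the pronoun — Principle B does not apply; allowed.
— Olivia: object of the clause headed by 'compared'; c-commands the pronoun within its binding domain — blocked (Principle B).

Diana, Fatima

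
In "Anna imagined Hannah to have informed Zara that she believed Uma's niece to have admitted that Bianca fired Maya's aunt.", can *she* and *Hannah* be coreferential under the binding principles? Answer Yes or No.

*Hannah* is an R-expression; Principle C requires it to be free (not bound by any c-commanding expression).
— she: subject of the clause headed by 'believed'; the pronoun does not c-command the R-expression — coreference allowed.

Yes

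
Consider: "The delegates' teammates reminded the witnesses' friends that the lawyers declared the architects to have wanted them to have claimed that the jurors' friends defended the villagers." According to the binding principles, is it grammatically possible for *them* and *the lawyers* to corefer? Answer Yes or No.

*them* is a pronoun; Principle B requires it to be free in its binding domain — the clause headed by 'wanted'.
— the lawyers: subject of the clause headed by 'declared'; c-commands the pronoun but lies outside its binding domain — allowed.

Yes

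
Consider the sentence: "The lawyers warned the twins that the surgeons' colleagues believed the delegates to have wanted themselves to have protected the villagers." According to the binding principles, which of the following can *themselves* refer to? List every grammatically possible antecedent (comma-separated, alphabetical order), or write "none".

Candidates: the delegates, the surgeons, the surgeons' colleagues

*themselves* is a reflexive; Principle A requires it to be bound within its binding domain — the clause headed by 'wanted'.
— the delegates: subject of the clause headed by 'wanted'; c-commands the reflexive within its binding domain — allowed (Principle A).
— the surgeons: possessor inside the subject DP of the clause headed by 'believed'; does not c-command the reflexive — cannot bind it (Principle A).
— the surgeons' colleagues: subject of the clause headed by 'believed'; c-commands the reflexive but lies outside its binding domain — cannot bind it (Principle A).

the delegates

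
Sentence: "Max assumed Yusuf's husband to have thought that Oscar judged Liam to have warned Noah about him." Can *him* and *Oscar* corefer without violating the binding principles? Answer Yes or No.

Yes

*Oscar* is an R-expression; Principle C requires it to be free (not bound by any c-commanding expression).
— him: second object of the clause headed by 'warned'; the pronoun does not c-command the R-expression — coreference allowed.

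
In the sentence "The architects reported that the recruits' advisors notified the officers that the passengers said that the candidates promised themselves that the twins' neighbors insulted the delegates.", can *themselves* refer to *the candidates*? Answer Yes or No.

*themselves* is a reflexive; Principle A requires it to be bound within its binding domain — the clause headed by 'promised'.
— the candidates: subject of the clause headed by 'promised'; c-commands the reflexive within its binding domain — allowed (Principle A).

Yes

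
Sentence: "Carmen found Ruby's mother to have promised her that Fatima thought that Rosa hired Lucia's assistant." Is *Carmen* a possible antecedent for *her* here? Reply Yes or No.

*her* is a pronoun; Principle B requires it to be free in its binding domain — the clause headed by 'promised'.
— Carmen: subject of the matrix clause; c-commands the pronoun but lies outside its binding domain — allowed.

Yes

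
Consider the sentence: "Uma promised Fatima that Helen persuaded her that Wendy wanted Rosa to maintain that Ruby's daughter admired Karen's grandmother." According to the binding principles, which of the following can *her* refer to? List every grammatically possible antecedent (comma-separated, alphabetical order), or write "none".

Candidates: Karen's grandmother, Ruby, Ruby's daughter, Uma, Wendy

Uma

*her* is a pronoun; Principle B requires it to be free in its binding domain — the clause headed by 'persuaded'.
— Karen's grandmother: object of the clause headed by 'admired'; is c-commanded by the pronoun; coreference would bind this R-expression — blocked (Principle C).
— Ruby: possessor inside the subject DP of the clause headed by 'admired'; is c-commanded by the pronoun; coreference would bind this R-expression — blocked (Principle C).
— Ruby's daughter: subject of the clause headed by 'admired'; is c-commanded by the pronoun; coreference would bind this R-expression — blocked (Principle C).
— Uma: subject of the matrix clause; c-commands the pronoun but lies outside its binding domain — allowed.
— Wendy: subject of the clause headed by 'wanted'; is c-commanded by the pronoun; coreference would bind this R-expression — blocked (Principle C).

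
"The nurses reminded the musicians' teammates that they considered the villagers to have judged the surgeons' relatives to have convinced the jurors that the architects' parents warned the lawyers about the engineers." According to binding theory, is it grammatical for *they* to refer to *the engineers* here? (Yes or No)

No

*the engineers* is an R-expression; Principle C requires it to be free (not bound by any c-commanding expression).
— they: subject of the clause headed by 'considered'; the pronoun c-commands the R-expression — coreference blocked (Principle C).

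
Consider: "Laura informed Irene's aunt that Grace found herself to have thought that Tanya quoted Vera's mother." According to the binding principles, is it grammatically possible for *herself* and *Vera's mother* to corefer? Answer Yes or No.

No

*herself* is a reflexive; Principle A requires it to be bound within its binding domain — the clause headed by 'found'.
— Vera's mother: object of the clause headed by 'quoted'; does not c-command the reflexive — cannot bind it (Principle A).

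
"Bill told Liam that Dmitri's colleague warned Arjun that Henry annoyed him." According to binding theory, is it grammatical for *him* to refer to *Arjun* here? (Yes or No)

*Arjun* is an R-expression; Principle C requires it to be free (not bound by any c-commanding expression).
— him: object of the clause headed by 'annoyed'; the pronoun does not c-command the R-expression — coreference allowed.

Yes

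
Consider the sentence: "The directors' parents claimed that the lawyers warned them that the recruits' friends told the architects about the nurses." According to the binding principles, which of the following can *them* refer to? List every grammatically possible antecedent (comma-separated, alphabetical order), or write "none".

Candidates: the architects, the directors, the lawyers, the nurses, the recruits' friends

the directors

*them* is a pronoun; Principle B requires it to be free in its binding domain — the clause headed by 'warned'.
— the architects: object of the clause headed by 'told'; is c-commanded by the pronoun; coreference would bind this R-expression — blocked (Principle C).
— the directors: possessor inside the subject DP of the matrix clause; does not c-command the pronoun — Principle B does not apply; allowed.
— the lawyers: subject of the clause headed by 'warned'; c-commands the pronoun within its binding domain — blocked (Principle B).
— the nurses: second object of the clause headed by 'told'; is c-commanded by the pronoun; coreference would bind this R-expression — blocked (Principle C).
— the recruits' friends: subject of the clause headed by 'told'; is c-commanded by the pronoun; coreference would bind this R-expression — blocked (Principle C).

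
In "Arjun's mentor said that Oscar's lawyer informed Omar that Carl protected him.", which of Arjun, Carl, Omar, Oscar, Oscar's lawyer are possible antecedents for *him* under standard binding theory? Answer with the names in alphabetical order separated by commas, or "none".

*him* is a pronoun; Principle B requires it to be free in its binding domain — the clause headed by 'protected'.
— Arjun: possessor inside the subject DP of the matrix clause; does not c-command the pronoun — Principle B does not apply; allowed.
— Carl: subject of the clause headed by 'protected'; c-commands the pronoun within its binding domain — blocked (Principle B).
— Omar: object of the clause headed by 'informed'; c-commands the pronoun but lies outside its binding domain — allowed.
— Oscar: possessor inside the subject DP of the clause headed by 'informed'; does not c-command the pronoun — Principle B does not apply; allowed.
— Oscar's lawyer: subject of the clause headed by 'informed'; c-commands the pronoun but lies outside its binding domain — allowed.

Arjun, Omar, Oscar, Oscar's lawyer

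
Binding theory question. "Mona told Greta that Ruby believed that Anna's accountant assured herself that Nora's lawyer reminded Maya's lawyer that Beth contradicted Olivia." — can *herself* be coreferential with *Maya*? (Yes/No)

*herself* is a reflexive; Principle A requires it to be bound within its binding domain — the clause headed by 'assured'.
— Maya: possessor inside the object DP of the clause headed by 'reminded'; does not c-command the reflexive — cannot bind it (Principle A).

No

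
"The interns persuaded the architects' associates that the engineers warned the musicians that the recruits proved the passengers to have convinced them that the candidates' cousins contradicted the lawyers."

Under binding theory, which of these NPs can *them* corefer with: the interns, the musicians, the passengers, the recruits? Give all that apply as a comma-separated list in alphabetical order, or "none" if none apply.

*them* is a pronoun; Principle B requires it to be free in its binding domain — the clause headed by 'convinced'.
— the interns: subject of the matrix clause; c-commands the pronoun but lies outside its binding domain — allowed.
— the musicians: object of the clause headed by 'warned'; c-commands the pronoun but lies outside its binding domain — allowed.
— the passengers: subject of the clause headed by 'convinced'; c-commands the pronoun within its binding domain — blocked (Principle B).
— the recruits: subject of the clause headed by 'proved'; c-commands the pronoun but lies outside its binding domain — allowed.

the interns, the musicians, the recruits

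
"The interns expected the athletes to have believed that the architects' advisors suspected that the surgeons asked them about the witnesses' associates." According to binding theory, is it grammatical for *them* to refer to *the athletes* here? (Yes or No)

*the athletes* is an R-expression; Principle C requires it to be free (not bound by any c-commanding expression).
— them: object of the clause headed by 'asked'; the pronoun does not c-command the R-expression — coreference allowed.

Yes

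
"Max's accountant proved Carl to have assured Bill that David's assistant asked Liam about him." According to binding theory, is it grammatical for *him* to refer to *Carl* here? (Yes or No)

Yes

*Carl* is an R-expression; Principle C requires it to be free (not bound by any c-commanding expression).
— him: second object of the clause headed by 'asked'; the pronoun does not c-command the R-expression — coreference allowed.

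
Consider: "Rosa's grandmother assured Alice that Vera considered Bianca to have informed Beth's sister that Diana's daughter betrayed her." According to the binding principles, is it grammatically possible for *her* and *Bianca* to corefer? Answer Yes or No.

*her* is a pronoun; Principle B requires it to be free in its binding domain — the clause headed by 'betrayed'.
— Bianca: subject of the clause headed by 'informed'; c-commands the pronoun but lies outside its binding domain — allowed.

Yes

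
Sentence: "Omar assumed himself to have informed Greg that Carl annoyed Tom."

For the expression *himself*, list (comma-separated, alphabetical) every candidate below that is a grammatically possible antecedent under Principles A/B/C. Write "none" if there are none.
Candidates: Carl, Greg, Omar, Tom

*himself* is a reflexive; Principle A requires it to be bound within its binding domain — the matrix clause.
— Carl: subject of the clause headed by 'annoyed'; does not c-command the reflexive — cannot bind it (Principle A).
— Greg: object of the clause headed by 'informed'; does not c-command the reflexive — cannot bind it (Principle A).
— Omar: subject of the matrix clause; c-commands the reflexive within its binding domain — allowed (Principle A).
— Tom: object of the clause headed by 'annoyed'; does not c-command the reflexive — cannot bind it (Principle A).

Omar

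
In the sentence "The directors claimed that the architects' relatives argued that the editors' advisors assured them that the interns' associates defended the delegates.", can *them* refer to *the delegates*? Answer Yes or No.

*them* is a pronoun; Principle B requires it to be free in its binding domain — the clause headed by 'assured'.
— the delegates: object of the clause headed by 'defended'; is c-commanded by the pronoun; coreference would bind this R-expression — blocked (Principle C).

No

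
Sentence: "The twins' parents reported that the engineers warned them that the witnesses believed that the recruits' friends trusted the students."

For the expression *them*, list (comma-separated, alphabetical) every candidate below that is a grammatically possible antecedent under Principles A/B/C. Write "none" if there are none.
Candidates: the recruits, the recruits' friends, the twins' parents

*them* is a pronoun; Principle B requires it to be free in its binding domain — the clause headed by 'warned'.
— the recruits: possessor inside the subject DP of the clause headed by 'trusted'; is c-commanded by the pronoun; coreference would bind this R-expression — blocked (Principle C).
— the recruits' friends: subject of the clause headed by 'trusted'; is c-commanded by the pronoun; coreference would bind this R-expression — blocked (Principle C).
— the twins' parents: subject of the matrix clause; c-commands the pronoun but lies outside its binding domain — allowed.

the twins' parents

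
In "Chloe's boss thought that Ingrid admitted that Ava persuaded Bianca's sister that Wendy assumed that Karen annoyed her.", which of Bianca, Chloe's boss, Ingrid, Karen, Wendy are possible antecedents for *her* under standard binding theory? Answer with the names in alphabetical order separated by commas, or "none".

*her* is a pronoun; Principle B requires it to be free in its binding domain — the clause headed by 'annoyed'.
— Bianca: possessor inside the object DP of the clause headed by 'persuaded'; does not c-command the pronoun — Principle B does not apply; allowed.
— Chloe's boss: subject of the matrix clause; c-commands the pronoun but lies outside its binding domain — allowed.
— Ingrid: subject of the clause headed by 'admitted'; c-commands the pronoun but lies outside its binding domain — allowed.
— Karen: subject of the clause headed by 'annoyed'; c-commands the pronoun within its binding domain — blocked (Principle B).
— Wendy: subject of the clause headed by 'assumed'; c-commands the pronoun but lies outside its binding domain — allowed.

Bianca, Chloe's boss, Ingrid, Wendy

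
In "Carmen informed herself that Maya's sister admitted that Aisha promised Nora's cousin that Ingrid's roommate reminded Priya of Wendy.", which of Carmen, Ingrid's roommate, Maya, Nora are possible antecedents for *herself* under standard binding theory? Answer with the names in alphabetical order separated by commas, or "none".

*herself* is a reflexive; Principle A requires it to be bound within its binding domain — the matrix clause.
— Carmen: subject of the matrix clause; c-commands the reflexive within its binding domain — allowed (Principle A).
— Ingrid's roommate: subject of the clause headed by 'reminded'; does not c-command the reflexive — cannot bind it (Principle A).
— Maya: possessor inside the subject DP of the clause headed by 'admitted'; does not c-command the reflexive — cannot bind it (Principle A).
— Nora: possessor inside the object DP of the clause headed by 'promised'; does not c-command the reflexive — cannot bind it (Principle A).

Carmen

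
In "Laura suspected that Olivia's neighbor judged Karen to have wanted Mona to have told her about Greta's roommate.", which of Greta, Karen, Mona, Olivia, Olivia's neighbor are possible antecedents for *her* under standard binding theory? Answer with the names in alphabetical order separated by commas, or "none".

*her* is a pronoun; Principle B requires it to be free in its binding domain — the clause headed by 'told'.
— Greta: possessor inside the second object DP of the clause headed by 'told'; is c-commanded by the pronoun; coreference would bind this R-expression — blocked (Principle C).
— Karen: subject of the clause headed by 'wanted'; c-commands the pronoun but lies outside its binding domain — allowed.
— Mona: subject of the clause headed by 'told'; c-commands the pronoun within its binding domain — blocked (Principle B).
— Olivia: possessor inside the subject DP of the clause headed by 'judged'; does not c-command the pronoun — Principle B does not apply; allowed.
— Olivia's neighbor: subject of the clause headed by 'judged'; c-commands the pronoun but lies outside its binding domain — allowed.

Karen, Olivia, Olivia's neighbor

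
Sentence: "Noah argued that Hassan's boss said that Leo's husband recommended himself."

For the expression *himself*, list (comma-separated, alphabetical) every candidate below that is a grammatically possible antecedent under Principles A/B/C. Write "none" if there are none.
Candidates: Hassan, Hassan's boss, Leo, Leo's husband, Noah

*himself* is a reflexive; Principle A requires it to be bound within its binding domain — the clause headed by 'recommended'.
— Hassan: possessor inside the subject DP of the clause headed by 'said'; does not c-command the reflexive — cannot bind it (Principle A).
— Hassan's boss: subject of the clause headed by 'said'; c-commands the reflexive but lies outside its binding domain — cannot bind it (Principle A).
— Leo: possessor inside the subject DP of the clause headed by 'recommended'; does not c-command the reflexive — cannot bind it (Principle A).
— Leo's husband: subject of the clause headed by 'recommended'; c-commands the reflexive within its binding domain — allowed (Principle A).
— Noah: subject of the matrix clause; c-commands the reflexive but lies outside its binding domain — cannot bind it (Principle A).

Leo's husband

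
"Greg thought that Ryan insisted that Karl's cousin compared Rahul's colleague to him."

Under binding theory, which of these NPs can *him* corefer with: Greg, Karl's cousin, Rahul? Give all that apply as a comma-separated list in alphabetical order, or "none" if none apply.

Greg, Rahul

*him* is a pronoun; Principle B requires it to be free in its binding domain — the clause headed by 'compared'.
— Greg: subject of the matrix clause; c-commands the pronoun but lies outside its binding domain — allowed.
— Karl's cousin: subject of the clause headed by 'compared'; c-commands the pronoun within its binding domain — blocked (Principle B).
— Rahul: possessor inside the object DP of the clause headed by 'compared'; does not c-command the pronoun — Principle B does not apply; allowed.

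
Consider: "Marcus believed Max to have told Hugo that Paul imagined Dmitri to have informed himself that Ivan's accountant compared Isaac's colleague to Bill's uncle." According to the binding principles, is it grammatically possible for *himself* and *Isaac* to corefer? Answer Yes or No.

No

*himself* is a reflexive; Principle A requires it to be bound within its binding domain — the clause headed by 'informed'.
— Isaac: possessor inside the object DP of the clause headed by 'compared'; does not c-command the reflexive — cannot bind it (Principle A).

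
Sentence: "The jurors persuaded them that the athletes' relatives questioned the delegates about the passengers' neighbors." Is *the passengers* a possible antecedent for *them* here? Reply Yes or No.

*them* is a pronoun; Principle B requires it to be free in its binding domain — the matrix clause.
— the passengers: possessor inside the second object DP of the clause headed by 'questioned'; is c-commanded by the pronoun; coreference would bind this R-expression — blocked (Principle C).

No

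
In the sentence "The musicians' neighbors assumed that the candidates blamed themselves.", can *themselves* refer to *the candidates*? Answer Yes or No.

Yes

*themselves* is a reflexive; Principle A requires it to be bound within its binding domain — the clause headed by 'blamed'.
— the candidates: subject of the clause headed by 'blamed'; c-commands the reflexive within its binding domain — allowed (Principle A).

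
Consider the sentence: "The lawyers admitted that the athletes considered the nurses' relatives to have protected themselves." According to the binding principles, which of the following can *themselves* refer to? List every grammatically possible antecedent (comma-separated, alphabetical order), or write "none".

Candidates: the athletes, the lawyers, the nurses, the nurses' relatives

*themselves* is a reflexive; Principle A requires it to be bound within its binding domain — the clause headed by 'protected'.
— the athletes: subject of the clause headed by 'considered'; c-commands the reflexive but lies outside its binding domain — cannot bind it (Principle A).
— the lawyers: subject of the matrix clause; c-commands the reflexive but lies outside its binding domain — cannot bind it (Principle A).
— the nurses: possessor inside the subject DP of the clause headed by 'protected'; does not c-command the reflexive — cannot bind it (Principle A).
— the nurses' relatives: subject of the clause headed by 'protected'; c-commands the reflexive within its binding domain — allowed (Principle A).

the nurses' relatives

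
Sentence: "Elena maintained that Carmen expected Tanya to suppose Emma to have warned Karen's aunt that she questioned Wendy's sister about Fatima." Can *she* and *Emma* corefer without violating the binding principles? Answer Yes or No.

*Emma* is an R-expression; Principle C requires it to be free (not bound by any c-commanding expression).
— she: subject of the clause headed by 'questioned'; the pronoun does not c-command the R-expression — coreference allowed.

Yes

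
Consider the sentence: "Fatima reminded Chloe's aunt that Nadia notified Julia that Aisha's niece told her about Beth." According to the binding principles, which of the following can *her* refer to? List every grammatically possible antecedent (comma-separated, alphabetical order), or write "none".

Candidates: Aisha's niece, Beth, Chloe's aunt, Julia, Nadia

*her* is a pronoun; Principle B requires it to be free in its binding domain — the clause headed by 'told'.
— Aisha's niece: subject of the clause headed by 'told'; c-commands the pronoun within its binding domain — blocked (Principle B).
— Beth: second object of the clause headed by 'told'; is c-commanded by the pronoun; coreference would bind this R-expression — blocked (Principle C).
— Chloe's aunt: object of the matrix clause; c-commands the pronoun but lies outside its binding domain — allowed.
— Julia: object of the clause headed by 'notified'; c-commands the pronoun but lies outside its binding domain — allowed.
— Nadia: subject of the clause headed by 'notified'; c-commands the pronoun but lies outside its binding domain — allowed.

Chloe's aunt, Julia, Nadia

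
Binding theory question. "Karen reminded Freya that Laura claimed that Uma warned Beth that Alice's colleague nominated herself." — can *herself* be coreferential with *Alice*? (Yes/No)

*herself* is a reflexive; Principle A requires it to be bound within its binding domain — the clause headed by 'nominated'.
— Alice: possessor inside the subject DP of the clause headed by 'nominated'; does not c-command the reflexive — cannot bind it (Principle A).

No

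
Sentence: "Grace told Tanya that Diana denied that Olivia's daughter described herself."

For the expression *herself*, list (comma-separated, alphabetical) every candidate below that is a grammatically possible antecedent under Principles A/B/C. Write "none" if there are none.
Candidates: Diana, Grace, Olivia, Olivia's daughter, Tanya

*herself* is a reflexive; Principle A requires it to be bound within its binding domain — the clause headed by 'described'.
— Diana: subject of the clause headed by 'denied'; c-commands the reflexive but lies outside its binding domain — cannot bind it (Principle A).
— Grace: subject of the matrix clause; c-commands the reflexive but lies outside its binding domain — cannot bind it (Principle A).
— Olivia: possessor inside the subject DP of the clause headed by 'described'; does not c-command the reflexive — cannot bind it (Principle A).
— Olivia's daughter: subject of the clause headed by 'described'; c-commands the reflexive within its binding domain — allowed (Principle A).
— Tanya: object of the matrix clause; c-commands the reflexive but lies outside its binding domain — cannot bind it (Principle A).

Olivia's daughter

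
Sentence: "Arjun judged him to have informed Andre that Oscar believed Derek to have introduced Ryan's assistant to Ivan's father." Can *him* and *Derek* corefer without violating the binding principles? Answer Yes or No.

*Derek* is an R-expression; Principle C requires it to be free (not bound by any c-commanding expression).
— him: subject of the clause headed by 'informed'; the pronoun c-commands the R-expression — coreference blocked (Principle C).

No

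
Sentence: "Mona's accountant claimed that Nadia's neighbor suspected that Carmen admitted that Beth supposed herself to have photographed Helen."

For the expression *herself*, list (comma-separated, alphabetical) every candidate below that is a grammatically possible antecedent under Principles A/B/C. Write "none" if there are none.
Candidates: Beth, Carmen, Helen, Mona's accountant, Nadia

*herself* is a reflexive; Principle A requires it to be bound within its binding domain — the clause headed by 'supposed'.
— Beth: subject of the clause headed by 'supposed'; c-commands the reflexive within its binding domain — allowed (Principle A).
— Carmen: subject of the clause headed by 'admitted'; c-commands the reflexive but lies outside its binding domain — cannot bind it (Principle A).
— Helen: object of the clause headed by 'photographed'; does not c-command the reflexive — cannot bind it (Principle A).
— Mona's accountant: subject of the matrix clause; c-commands the reflexive but lies outside its binding domain — cannot bind it (Principle A).
— Nadia: possessor inside the subject DP of the clause headed by 'suspected'; does not c-command the reflexive — cannot bind it (Principle A).

Beth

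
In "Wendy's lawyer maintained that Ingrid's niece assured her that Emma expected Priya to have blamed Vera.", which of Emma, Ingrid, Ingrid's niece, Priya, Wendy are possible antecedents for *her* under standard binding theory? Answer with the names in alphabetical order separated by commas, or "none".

Ingrid, Wendy

*her* is a pronoun; Principle B requires it to be free in its binding domain — the clause headed by 'assured'.
— Emma: subject of the clause headed by 'expected'; is c-commanded by the pronoun; coreference would bind this R-expression — blocked (Principle C).
— Ingrid: possessor inside the subject DP of the clause headed by 'assured'; does not c-command the pronoun — Principle B does not apply; allowed.
— Ingrid's niece: subject of the clause headed by 'assured'; c-commands the pronoun within its binding domain — blocked (Principle B).
— Priya: subject of the clause headed by 'blamed'; is c-commanded by the pronoun; coreference would bind this R-expression — blocked (Principle C).
— Wendy: possessor inside the subject DP of the matrix clause; does not c-command the pronoun — Principle B does not apply; allowed.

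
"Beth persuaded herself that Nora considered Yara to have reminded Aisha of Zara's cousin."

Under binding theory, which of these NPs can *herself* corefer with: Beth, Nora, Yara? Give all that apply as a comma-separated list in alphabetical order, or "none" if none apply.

*herself* is a reflexive; Principle A requires it to be bound within its binding domain — the matrix clause.
— Beth: subject of the matrix clause; c-commands the reflexive within its binding domain — allowed (Principle A).
— Nora: subject of the clause headed by 'considered'; does not c-command the reflexive — cannot bind it (Principle A).
— Yara: subject of the clause headed by 'reminded'; does not c-command the reflexive — cannot bind it (Principle A).

Beth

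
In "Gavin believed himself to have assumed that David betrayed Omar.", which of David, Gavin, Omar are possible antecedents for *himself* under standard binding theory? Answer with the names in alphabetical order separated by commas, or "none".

*himself* is a reflexive; Principle A requires it to be bound within its binding domain — the matrix clause.
— David: subject of the clause headed by 'betrayed'; does not c-command the reflexive — cannot bind it (Principle A).
— Gavin: subject of the matrix clause; c-commands the reflexive within its binding domain — allowed (Principle A).
— Omar: object of the clause headed by 'betrayed'; does not c-command the reflexive — cannot bind it (Principle A).

Gavin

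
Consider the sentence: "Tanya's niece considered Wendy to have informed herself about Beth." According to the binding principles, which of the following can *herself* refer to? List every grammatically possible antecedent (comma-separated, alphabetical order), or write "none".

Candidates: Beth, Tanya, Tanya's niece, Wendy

Wendy

*herself* is a reflexive; Principle A requires it to be bound within its binding domain — the clause headed by 'informed'.
— Beth: second object of the clause headed by 'informed'; does not c-command the reflexive — cannot bind it (Principle A).
— Tanya: possessor inside the subject DP of the matrix clause; does not c-command the reflexive — cannot bind it (Principle A).
— Tanya's niece: subject of the matrix clause; c-commands the reflexive but lies outside its binding domain — cannot bind it (Principle A).
— Wendy: subject of the clause headed by 'informed'; c-commands the reflexive within its binding domain — allowed (Principle A).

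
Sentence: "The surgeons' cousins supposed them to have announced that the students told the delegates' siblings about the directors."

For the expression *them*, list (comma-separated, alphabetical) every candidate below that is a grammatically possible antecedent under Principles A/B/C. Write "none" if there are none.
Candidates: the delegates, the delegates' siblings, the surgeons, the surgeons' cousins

the surgeons

*them* is a pronoun; Principle B requires it to be free in its binding domain — the matrix clause.
— the delegates: possessor inside the object DP of the clause headed by 'told'; is c-commanded by the pronoun; coreference would bind this R-expression — blocked (Principle C).
— the delegates' siblings: object of the clause headed by 'told'; is c-commanded by the pronoun; coreference would bind this R-expression — blocked (Principle C).
— the surgeons: possessor inside the subject DP of the matrix clause; does not c-command the pronoun — Principle B does not apply; allowed.
— the surgeons' cousins: subject of the matrix clause; c-commands the pronoun within its binding domain — blocked (Principle B).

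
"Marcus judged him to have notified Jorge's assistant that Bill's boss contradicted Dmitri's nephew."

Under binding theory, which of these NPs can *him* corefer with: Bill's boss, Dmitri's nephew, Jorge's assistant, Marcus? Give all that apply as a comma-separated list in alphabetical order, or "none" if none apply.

*him* is a pronoun; Principle B requires it to be free in its binding domain — the matrix clause.
— Bill's boss: subject of the clause headed by 'contradicted'; is c-commanded by the pronoun; coreference would bind this R-expression — blocked (Principle C).
— Dmitri's nephew: object of the clause headed by 'contradicted'; is c-commanded by the pronoun; coreference would bind this R-expression — blocked (Principle C).
— Jorge's assistant: object of the clause headed by 'notified'; is c-commanded by the pronoun; coreference would bind this R-expression — blocked (Principle C).
— Marcus: subject of the matrix clause; c-commands the pronoun within its binding domain — blocked (Principle B).

none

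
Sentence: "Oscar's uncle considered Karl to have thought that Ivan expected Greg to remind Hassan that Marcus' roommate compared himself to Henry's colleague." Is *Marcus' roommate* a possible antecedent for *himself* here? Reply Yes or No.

Yes

*himself* is a reflexive; Principle A requires it to be bound within its binding domain — the clause headed by 'compared'.
— Marcus' roommate: subject of the clause headed by 'compared'; c-commands the reflexive within its binding domain — allowed (Principle A).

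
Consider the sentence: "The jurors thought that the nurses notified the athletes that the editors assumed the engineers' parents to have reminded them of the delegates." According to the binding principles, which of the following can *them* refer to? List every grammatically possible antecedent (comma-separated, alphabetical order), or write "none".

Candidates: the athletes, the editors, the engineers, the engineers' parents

the athletes, the editors, the engineers

*them* is a pronoun; Principle B requires it to be free in its binding domain — the clause headed by 'reminded'.
— the athletes: object of the clause headed by 'notified'; c-commands the pronoun but lies outside its binding domain — allowed.
— the editors: subject of the clause headed by 'assumed'; c-commands the pronoun but lies outside its binding domain — allowed.
— the engineers: possessor inside the subject DP of the clause headed by 'reminded'; does not c-command the pronoun — Principle B does not apply; allowed.
— the engineers' parents: subject of the clause headed by 'reminded'; c-commands the pronoun within its binding domain — blocked (Principle B).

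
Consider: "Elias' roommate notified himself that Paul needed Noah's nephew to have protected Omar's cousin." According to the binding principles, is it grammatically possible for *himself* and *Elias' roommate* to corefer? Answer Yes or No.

Yes

*himself* is a reflexive; Principle A requires it to be bound within its binding domain — the matrix clause.
— Elias' roommate: subject of the matrix clause; c-commands the reflexive within its binding domain — allowed (Principle A).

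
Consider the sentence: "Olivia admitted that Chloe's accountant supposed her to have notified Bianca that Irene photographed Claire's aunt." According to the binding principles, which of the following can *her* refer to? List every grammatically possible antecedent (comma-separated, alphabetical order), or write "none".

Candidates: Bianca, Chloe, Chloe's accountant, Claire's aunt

Chloe

*her* is a pronoun; Principle B requires it to be free in its binding domain — the clause headed by 'supposed'.
— Bianca: object of the clause headed by 'notified'; is c-commanded by the pronoun; coreference would bind this R-expression — blocked (Principle C).
— Chloe: possessor inside the subject DP of the clause headed by 'supposed'; does not c-command the pronoun — Principle B does not apply; allowed.
— Chloe's accountant: subject of the clause headed by 'supposed'; c-commands the pronoun within its binding domain — blocked (Principle B).
— Claire's aunt: object of the clause headed by 'photographed'; is c-commanded by the pronoun; coreference would bind this R-expression — blocked (Principle C).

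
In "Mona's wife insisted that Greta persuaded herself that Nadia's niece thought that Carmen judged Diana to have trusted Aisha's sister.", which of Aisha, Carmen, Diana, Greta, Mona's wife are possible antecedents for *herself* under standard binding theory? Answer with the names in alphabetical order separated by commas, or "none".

*herself* is a reflexive; Principle A requires it to be bound within its binding domain — the clause headed by 'persuaded'.
— Aisha: possessor inside the object DP of the clause headed by 'trusted'; does not c-command the reflexive — cannot bind it (Principle A).
— Carmen: subject of the clause headed by 'judged'; does not c-command the reflexive — cannot bind it (Principle A).
— Diana: subject of the clause headed by 'trusted'; does not c-command the reflexive — cannot bind it (Principle A).
— Greta: subject of the clause headed by 'persuaded'; c-commands the reflexive within its binding domain — allowed (Principle A).
— Mona's wife: subject of the matrix clause; c-commands the reflexive but lies outside its binding domain — cannot bind it (Principle A).

Greta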